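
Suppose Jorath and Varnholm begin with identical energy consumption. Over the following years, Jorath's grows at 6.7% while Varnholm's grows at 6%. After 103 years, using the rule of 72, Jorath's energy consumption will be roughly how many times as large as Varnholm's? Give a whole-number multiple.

Only the 0.7-point difference matters.
72/0.7 ≈ 102.86 years per doubling of the ratio; 103 years gives 1.00 doublings, so ≈ 2×.

≈ 2 times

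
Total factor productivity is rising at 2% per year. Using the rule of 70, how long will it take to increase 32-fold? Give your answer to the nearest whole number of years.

roughly 175 years

One doubling takes 70/2 = 35.00 years.
Getting to 32× needs 5 doublings: 5 × 35.00 ≈ 175 years.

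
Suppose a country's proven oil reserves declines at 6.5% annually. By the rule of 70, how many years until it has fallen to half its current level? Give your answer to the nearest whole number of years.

Halving time ≈ 70 / 6.5 = 10.77 → 11 years.

≈ 11 years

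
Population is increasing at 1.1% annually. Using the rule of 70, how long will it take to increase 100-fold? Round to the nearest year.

about 423 years

Doubling time ≈ 70/1.1 = 63.64 years.
Reaching 100× takes log₂(100) ≈ 6.64 doublings.
6.64 × 63.64 ≈ 423 years.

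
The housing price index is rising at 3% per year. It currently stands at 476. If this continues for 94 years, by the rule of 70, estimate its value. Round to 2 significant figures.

roughly 7800

Doubling time ≈ 70/3 = 23.33 years.
94 years is 94/23.33 ≈ 4.03 doublings, a factor of 2^4.03 ≈ 16.34.
476 × 16.34 ≈ 7800.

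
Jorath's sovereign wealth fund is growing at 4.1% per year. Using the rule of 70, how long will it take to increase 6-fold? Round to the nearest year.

One doubling takes 70/4.1 = 17.07 years.
Reaching 6× takes log₂(6) ≈ 2.58 doublings.
2.58 × 17.07 ≈ 44 years.

approximately 44 years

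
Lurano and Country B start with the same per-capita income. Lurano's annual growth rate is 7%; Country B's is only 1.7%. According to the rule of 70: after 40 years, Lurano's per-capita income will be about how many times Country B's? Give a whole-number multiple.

around 8 times

Rate gap = 7% − 1.7% = 5.3 points.
The ratio doubles every 70/5.3 ≈ 13.21 years.
40/13.21 ≈ 3.03 doublings → ratio ≈ 2^3.03 ≈ 8.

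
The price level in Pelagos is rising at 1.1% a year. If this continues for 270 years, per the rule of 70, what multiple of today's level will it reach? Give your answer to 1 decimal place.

Doubles every ≈ 63.64 years (70/1.1).
270 years is 4.24 doublings; 2^4.24 ≈ 18.9×.

18.9 times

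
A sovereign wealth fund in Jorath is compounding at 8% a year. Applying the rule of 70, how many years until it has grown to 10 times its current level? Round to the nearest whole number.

≈ 29 years

At 8% it doubles every 70/8 ≈ 8.75 years.
10× is log₂ 10 ≈ 3.32 doublings, so ≈ 3.32 × 8.75 = 29 years.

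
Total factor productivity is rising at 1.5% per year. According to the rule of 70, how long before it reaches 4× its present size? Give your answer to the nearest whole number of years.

approximately 93 years

One doubling takes 70/1.5 = 46.67 years.
Getting to 4× needs 2 doublings: 2 × 46.67 ≈ 93 years.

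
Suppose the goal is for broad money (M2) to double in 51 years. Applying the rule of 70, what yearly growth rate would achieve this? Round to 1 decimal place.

≈ 1.4% per year

70 / 51 ≈ 1.37, so about 1.4% per year.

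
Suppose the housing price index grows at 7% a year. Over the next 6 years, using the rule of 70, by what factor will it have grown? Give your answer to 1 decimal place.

Doubles every ≈ 10.00 years (70/7).
6 years is 0.60 doublings; 2^0.60 ≈ 1.5×.

about 1.5 times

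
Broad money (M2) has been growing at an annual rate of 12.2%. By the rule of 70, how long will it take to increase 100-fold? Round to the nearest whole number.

38 years

Doubling time ≈ 70/12.2 = 5.74 years.
Reaching 100× takes log₂(100) ≈ 6.64 doublings.
6.64 × 5.74 ≈ 38 years.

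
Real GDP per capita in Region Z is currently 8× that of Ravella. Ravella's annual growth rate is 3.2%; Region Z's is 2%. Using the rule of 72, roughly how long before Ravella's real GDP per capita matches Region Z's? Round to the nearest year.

about 180 years

The growth-rate gap is 3.2% − 2% = 1.2 percentage points.
So the ratio between them halves every 72/1.2 ≈ 60.00 years.
An 8× gap closes after 3 halvings: 3 × 60.00 ≈ 180 years.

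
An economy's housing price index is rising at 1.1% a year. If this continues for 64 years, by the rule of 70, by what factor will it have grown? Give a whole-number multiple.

At 1.1% one doubling takes ≈ 63.64 years; 64 years is 1 of them, so ×2.

around 2 times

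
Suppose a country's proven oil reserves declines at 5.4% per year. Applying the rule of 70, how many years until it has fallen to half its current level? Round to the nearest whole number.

roughly 13 years

Halving time ≈ 70 / 5.4 = 12.96 → 13 years.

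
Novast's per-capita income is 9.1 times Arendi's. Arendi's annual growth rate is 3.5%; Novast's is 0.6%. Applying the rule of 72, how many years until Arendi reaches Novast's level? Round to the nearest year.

What matters is the difference: 2.9 pp.
Rule of 72 on the gap: the ratio halves every 72/2.9 ≈ 24.83 years.
A 9.1 times gap takes log₂(9.1) ≈ 3.19 halvings to close: 3.19 × 24.83 ≈ 79 years.

about 79 years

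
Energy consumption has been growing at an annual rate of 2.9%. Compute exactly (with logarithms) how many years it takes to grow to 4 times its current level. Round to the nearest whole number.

t = ln(4) / ln(1 + 0.029) = 1.3863 / 0.028587 ≈ 48.49.
≈ 48 years.

48 years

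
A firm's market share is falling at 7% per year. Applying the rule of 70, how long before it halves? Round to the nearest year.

Falling at 7%, it halves about every 70/7 = 10.00 years.

10 years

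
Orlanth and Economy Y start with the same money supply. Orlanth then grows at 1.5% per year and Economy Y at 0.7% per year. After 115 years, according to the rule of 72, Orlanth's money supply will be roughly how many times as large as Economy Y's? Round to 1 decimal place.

Only the 0.8-point difference matters.
72/0.8 ≈ 90.00 years per doubling of the ratio; 115 years gives 1.28 doublings, so ≈ 2.4×.

around 2.4 times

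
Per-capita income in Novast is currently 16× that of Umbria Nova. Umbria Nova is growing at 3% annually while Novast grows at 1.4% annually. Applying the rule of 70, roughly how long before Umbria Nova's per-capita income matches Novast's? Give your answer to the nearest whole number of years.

Umbria Nova gains on Novast at 3% − 1.4% = 1.6 points a year.
At that relative rate the gap halves every 70/1.6 ≈ 43.75 years.
A 16× gap closes after 4 halvings: 4 × 43.75 ≈ 175 years.

175 years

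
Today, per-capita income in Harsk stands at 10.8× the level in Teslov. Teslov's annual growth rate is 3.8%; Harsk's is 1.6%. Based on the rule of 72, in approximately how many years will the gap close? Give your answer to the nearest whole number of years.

The growth-rate gap is 3.8% − 1.6% = 2.2 percentage points.
So the ratio between them halves every 72/2.2 ≈ 32.73 years.
A 10.8× gap takes log₂(10.8) ≈ 3.43 halvings to close: 3.43 × 32.73 ≈ 112 years.

around 112 years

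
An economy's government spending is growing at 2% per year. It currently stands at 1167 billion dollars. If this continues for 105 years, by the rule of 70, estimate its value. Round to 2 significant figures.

9300 billion dollars

It doubles every 70/2 ≈ 35.00 years, so 105 years is 3.00 doublings.
2^3.00 ≈ 8.00; 1167 × 8.00 ≈ 9300 billion dollars.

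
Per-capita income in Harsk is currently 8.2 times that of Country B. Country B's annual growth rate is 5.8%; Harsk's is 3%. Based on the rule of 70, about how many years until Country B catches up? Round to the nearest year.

around 76 years

Country B gains on Harsk at 5.8% − 3% = 2.8 points a year.
At that relative rate the gap halves every 70/2.8 ≈ 25.00 years.
An 8.2 times gap takes log₂(8.2) ≈ 3.04 halvings to close: 3.04 × 25.00 ≈ 76 years.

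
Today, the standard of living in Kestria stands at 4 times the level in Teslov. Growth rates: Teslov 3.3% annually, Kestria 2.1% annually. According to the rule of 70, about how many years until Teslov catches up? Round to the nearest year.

What matters is the difference: 1.2 pp.
Rule of 70 on the gap: the ratio halves every 70/1.2 ≈ 58.33 years.
A 4 times gap closes after 2 halvings: 2 × 58.33 ≈ 117 years.

≈ 117 years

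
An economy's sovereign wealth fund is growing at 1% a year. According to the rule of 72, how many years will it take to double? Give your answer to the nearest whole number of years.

roughly 72 years

72/1 ≈ 72.00, so it doubles roughly every 72 years.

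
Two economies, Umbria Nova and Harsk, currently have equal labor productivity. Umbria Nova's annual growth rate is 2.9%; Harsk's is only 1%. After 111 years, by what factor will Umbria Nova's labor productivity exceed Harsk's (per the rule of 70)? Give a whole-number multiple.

Umbria Nova pulls ahead at 1.9 pp per year, so the ratio doubles every 70/1.9 ≈ 36.84 years.
In 111 years that's 3.01 doublings: 2^3.01 ≈ 8.

≈ 8 times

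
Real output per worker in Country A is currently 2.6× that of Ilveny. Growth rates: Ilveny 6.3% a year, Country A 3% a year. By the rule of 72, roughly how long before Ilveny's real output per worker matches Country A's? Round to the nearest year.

Ilveny gains on Country A at 6.3% − 3% = 3.3 points a year.
At that relative rate the gap halves every 72/3.3 ≈ 21.82 years.
A 2.6× gap takes log₂(2.6) ≈ 1.38 halvings to close: 1.38 × 21.82 ≈ 30 years.

30 years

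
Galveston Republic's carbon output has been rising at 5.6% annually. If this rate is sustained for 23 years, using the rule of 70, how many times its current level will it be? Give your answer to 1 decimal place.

approximately 3.6 times

Doubling time ≈ 70/5.6 = 12.50 years.
23 years / 12.50 ≈ 1.84 doublings → factor 2^1.84 ≈ 3.6.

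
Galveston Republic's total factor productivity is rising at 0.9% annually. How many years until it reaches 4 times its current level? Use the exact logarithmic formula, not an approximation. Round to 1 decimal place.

154.7 years

t = ln(4) / ln(1 + 0.009) = 1.3863 / 0.008960 ≈ 154.72.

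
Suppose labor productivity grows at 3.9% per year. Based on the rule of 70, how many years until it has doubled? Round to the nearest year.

Doubling time ≈ 70 / 3.9 = 17.95 years.

around 18 years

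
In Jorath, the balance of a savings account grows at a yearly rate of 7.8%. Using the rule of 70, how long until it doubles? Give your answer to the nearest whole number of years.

At 7.8%, doubling takes about 70/7.8 = 8.97 years.

about 9 years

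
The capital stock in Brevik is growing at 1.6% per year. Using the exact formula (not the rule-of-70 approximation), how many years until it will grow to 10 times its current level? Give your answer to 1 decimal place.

t = ln(10) / ln(1 + 0.016) = 2.3026 / 0.015873 ≈ 145.06.

145.1 years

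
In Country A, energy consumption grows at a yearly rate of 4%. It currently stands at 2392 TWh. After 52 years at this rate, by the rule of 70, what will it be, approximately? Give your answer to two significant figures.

It doubles every 70/4 ≈ 17.50 years, so 52 years is 2.97 doublings.
2^2.97 ≈ 7.84; 2392 × 7.84 ≈ 19000 TWh.

about 19000 TWh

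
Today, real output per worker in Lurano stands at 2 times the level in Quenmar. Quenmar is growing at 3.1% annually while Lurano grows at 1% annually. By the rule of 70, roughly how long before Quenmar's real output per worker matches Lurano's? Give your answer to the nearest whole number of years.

about 33 years

Quenmar gains on Lurano at 3.1% − 1% = 2.1 points a year.
At that relative rate the gap halves every 70/2.1 ≈ 33.33 years.
A 2 times gap closes after 1 halving: 1 × 33.33 ≈ 33 years.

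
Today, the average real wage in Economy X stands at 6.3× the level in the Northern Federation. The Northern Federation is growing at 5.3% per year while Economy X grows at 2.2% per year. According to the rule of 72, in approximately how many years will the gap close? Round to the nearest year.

What matters is the difference: 3.1 pp.
Rule of 72 on the gap: the ratio halves every 72/3.1 ≈ 23.23 years.
A 6.3× gap takes log₂(6.3) ≈ 2.66 halvings to close: 2.66 × 23.23 ≈ 62 years.

≈ 62 years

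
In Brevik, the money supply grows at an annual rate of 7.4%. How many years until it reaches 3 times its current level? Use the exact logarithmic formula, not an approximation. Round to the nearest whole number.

15 years

t = ln(3) / ln(1 + 0.074) = 1.0986 / 0.071390 ≈ 15.39.
≈ 15 years.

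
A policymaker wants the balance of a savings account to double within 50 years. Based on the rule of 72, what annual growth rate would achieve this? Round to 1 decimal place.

≈ 1.4% annually

72 / 50 ≈ 1.44, so about 1.4% annually.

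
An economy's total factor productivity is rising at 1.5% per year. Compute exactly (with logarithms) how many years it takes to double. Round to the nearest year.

t = ln(2) / ln(1 + 0.015) = 0.6931 / 0.014889 ≈ 46.55.
≈ 47 years.

47 years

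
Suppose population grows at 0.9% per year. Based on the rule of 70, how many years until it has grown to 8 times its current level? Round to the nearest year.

around 233 years

At 0.9% it doubles every 70/0.9 ≈ 77.78 years.
Getting to 8× needs 3 doublings: 3 × 77.78 ≈ 233 years.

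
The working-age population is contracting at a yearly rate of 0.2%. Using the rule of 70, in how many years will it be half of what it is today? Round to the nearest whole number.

The rule works in reverse for decay: 70/0.2 ≈ 350.00 years to halve.

approximately 350 years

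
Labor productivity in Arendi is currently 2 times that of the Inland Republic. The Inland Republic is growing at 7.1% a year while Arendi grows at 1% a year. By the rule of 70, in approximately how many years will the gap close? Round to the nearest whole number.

around 11 years

What matters is the difference: 6.1 pp.
Rule of 70 on the gap: the ratio halves every 70/6.1 ≈ 11.48 years.
A 2 times gap closes after 1 halving: 1 × 11.48 ≈ 11 years.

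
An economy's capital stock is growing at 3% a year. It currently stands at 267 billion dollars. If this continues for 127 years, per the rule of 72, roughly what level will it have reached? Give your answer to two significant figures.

around 10000 billion dollars

Doubling time ≈ 72/3 = 24.00 years.
127 years is 127/24.00 ≈ 5.29 doublings, a factor of 2^5.29 ≈ 39.12.
267 × 39.12 ≈ 10000 billion dollars.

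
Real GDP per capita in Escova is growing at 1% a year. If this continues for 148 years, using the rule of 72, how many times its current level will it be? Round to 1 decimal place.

Doubling time ≈ 72/1 = 72.00 years.
148 years / 72.00 ≈ 2.06 doublings → factor 2^2.06 ≈ 4.2.

approximately 4.2 times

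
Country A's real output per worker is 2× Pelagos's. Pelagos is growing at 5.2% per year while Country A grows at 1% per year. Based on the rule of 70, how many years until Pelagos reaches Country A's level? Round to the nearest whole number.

The growth-rate gap is 5.2% − 1% = 4.2 percentage points.
So the ratio between them halves every 70/4.2 ≈ 16.67 years.
A 2× gap closes after 1 halving: 1 × 16.67 ≈ 17 years.

17 years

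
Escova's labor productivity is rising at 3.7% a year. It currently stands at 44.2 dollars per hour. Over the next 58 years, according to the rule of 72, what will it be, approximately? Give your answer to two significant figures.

It doubles every 72/3.7 ≈ 19.46 years, so 58 years is 2.98 doublings.
2^2.98 ≈ 7.89; 44.2 × 7.89 ≈ 350 dollars per hour.

≈ 350 dollars per hour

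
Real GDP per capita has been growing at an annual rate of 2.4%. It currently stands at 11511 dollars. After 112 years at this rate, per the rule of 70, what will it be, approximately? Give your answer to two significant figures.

around 160000 dollars

Doubling time ≈ 70/2.4 = 29.17 years.
112 years is 112/29.17 ≈ 3.84 doublings, a factor of 2^3.84 ≈ 14.32.
11511 × 14.32 ≈ 160000 dollars.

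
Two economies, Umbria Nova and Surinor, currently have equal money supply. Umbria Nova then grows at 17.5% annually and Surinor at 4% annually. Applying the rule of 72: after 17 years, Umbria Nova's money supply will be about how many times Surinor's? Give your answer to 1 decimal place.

about 9.1 times

Only the 13.5-point difference matters.
72/13.5 ≈ 5.33 years per doubling of the ratio; 17 years gives 3.19 doublings, so ≈ 9.1×.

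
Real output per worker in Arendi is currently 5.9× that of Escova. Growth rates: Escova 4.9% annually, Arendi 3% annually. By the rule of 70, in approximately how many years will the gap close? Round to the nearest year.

The growth-rate gap is 4.9% − 3% = 1.9 percentage points.
So the ratio between them halves every 70/1.9 ≈ 36.84 years.
A 5.9× gap takes log₂(5.9) ≈ 2.56 halvings to close: 2.56 × 36.84 ≈ 94 years.

94 years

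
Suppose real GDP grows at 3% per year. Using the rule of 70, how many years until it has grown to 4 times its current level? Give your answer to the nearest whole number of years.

One doubling takes 70/3 = 23.33 years.
4× is 2 doublings, so 2 × 23.33 ≈ 47 years.

around 47 years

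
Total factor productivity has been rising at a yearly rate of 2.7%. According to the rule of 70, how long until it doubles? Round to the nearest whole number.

≈ 26 years

70/2.7 ≈ 25.93, so it doubles roughly every 26 years.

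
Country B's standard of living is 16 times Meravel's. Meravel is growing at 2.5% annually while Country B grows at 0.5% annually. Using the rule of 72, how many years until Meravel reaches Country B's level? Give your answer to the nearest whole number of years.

The growth-rate gap is 2.5% − 0.5% = 2 percentage points.
So the ratio between them halves every 72/2 ≈ 36.00 years.
A 16 times gap closes after 4 halvings: 4 × 36.00 ≈ 144 years.

about 144 years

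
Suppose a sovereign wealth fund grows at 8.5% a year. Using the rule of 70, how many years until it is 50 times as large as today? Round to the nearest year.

about 46 years

Doubling time ≈ 70/8.5 = 8.24 years.
Reaching 50× takes log₂(50) ≈ 5.64 doublings.
5.64 × 8.24 ≈ 46 years.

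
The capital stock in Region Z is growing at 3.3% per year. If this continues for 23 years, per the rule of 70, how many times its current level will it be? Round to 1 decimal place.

2.1 times

Doubling time ≈ 70/3.3 = 21.21 years.
23 years / 21.21 ≈ 1.08 doublings → factor 2^1.08 ≈ 2.1.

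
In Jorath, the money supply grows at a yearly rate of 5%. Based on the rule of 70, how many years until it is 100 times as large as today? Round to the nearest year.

≈ 93 years

Doubling time ≈ 70/5 = 14.00 years.
Reaching 100× takes log₂(100) ≈ 6.64 doublings.
6.64 × 14.00 ≈ 93 years.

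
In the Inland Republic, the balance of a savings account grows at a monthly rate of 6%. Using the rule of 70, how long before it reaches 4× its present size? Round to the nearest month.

One doubling takes 70/6 = 11.67 months.
4 = 2^2, so 2 doublings → 23 months.

23 months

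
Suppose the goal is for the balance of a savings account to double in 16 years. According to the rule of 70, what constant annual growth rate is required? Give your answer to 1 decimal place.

70 / 16 ≈ 4.38, so about 4.4% a year.

≈ 4.4%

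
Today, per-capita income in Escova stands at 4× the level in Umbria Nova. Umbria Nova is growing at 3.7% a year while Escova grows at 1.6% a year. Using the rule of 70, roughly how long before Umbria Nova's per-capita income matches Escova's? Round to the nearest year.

about 67 years

The growth-rate gap is 3.7% − 1.6% = 2.1 percentage points.
So the ratio between them halves every 70/2.1 ≈ 33.33 years.
A 4× gap closes after 2 halvings: 2 × 33.33 ≈ 67 years.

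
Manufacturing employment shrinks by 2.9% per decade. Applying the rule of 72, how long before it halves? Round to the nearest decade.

Falling at 2.9%, it halves about every 72/2.9 = 24.83 decades.

approximately 25 decades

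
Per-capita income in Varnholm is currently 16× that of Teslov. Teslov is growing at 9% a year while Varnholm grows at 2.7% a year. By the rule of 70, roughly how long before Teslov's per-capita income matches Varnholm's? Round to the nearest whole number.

around 44 years

The growth-rate gap is 9% − 2.7% = 6.3 percentage points.
So the ratio between them halves every 70/6.3 ≈ 11.11 years.
A 16× gap closes after 4 halvings: 4 × 11.11 ≈ 44 years.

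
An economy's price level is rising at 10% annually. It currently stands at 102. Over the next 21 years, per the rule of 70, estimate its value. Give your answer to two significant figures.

Doubling time ≈ 70/10 = 7.00 years.
21 years is 21/7.00 ≈ 3.00 doublings, a factor of 2^3.00 ≈ 8.00.
102 × 8.00 ≈ 820.

around 820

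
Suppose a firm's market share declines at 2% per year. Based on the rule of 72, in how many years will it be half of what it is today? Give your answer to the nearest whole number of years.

Halving time ≈ 72 / 2 = 36.00 → 36 years.

about 36 years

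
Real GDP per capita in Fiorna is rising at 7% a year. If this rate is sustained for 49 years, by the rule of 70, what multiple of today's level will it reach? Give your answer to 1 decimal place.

Doubles every ≈ 10.00 years (70/7).
49 years is 4.90 doublings; 2^4.90 ≈ 29.9×.

roughly 29.9 times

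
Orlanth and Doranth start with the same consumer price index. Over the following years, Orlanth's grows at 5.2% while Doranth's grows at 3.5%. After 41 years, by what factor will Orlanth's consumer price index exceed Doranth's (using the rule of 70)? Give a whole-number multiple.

about 2 times

Only the 1.7-point difference matters.
70/1.7 ≈ 41.18 years per doubling of the ratio; 41 years gives 1.00 doublings, so ≈ 2×.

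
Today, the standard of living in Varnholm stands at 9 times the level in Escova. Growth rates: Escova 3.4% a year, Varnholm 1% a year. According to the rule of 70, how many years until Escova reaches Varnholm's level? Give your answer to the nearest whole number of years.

What matters is the difference: 2.4 pp.
Rule of 70 on the gap: the ratio halves every 70/2.4 ≈ 29.17 years.
A 9 times gap takes log₂(9) ≈ 3.17 halvings to close: 3.17 × 29.17 ≈ 92 years.

roughly 92 years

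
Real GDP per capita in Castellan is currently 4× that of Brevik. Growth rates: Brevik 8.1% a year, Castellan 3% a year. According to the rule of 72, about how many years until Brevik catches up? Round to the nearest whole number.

approximately 28 years

What matters is the difference: 5.1 pp.
Rule of 72 on the gap: the ratio halves every 72/5.1 ≈ 14.12 years.
A 4× gap closes after 2 halvings: 2 × 14.12 ≈ 28 years.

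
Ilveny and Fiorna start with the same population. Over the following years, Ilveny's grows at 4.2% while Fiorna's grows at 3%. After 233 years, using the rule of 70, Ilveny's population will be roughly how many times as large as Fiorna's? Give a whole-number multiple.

≈ 16 times

Only the 1.2-point difference matters.
70/1.2 ≈ 58.33 years per doubling of the ratio; 233 years gives 3.99 doublings, so ≈ 16×.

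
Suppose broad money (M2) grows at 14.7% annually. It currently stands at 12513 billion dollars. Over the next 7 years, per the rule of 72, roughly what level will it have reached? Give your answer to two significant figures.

Doubling time ≈ 72/14.7 = 4.90 years.
7 years is 7/4.90 ≈ 1.43 doublings, a factor of 2^1.43 ≈ 2.69.
12513 × 2.69 ≈ 34000 billion dollars.

about 34000 billion dollars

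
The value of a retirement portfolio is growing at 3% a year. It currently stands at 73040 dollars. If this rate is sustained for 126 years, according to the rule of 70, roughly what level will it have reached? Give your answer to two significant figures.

about 3100000 dollars

Doubling time ≈ 70/3 = 23.33 years.
126 years is 126/23.33 ≈ 5.40 doublings, a factor of 2^5.40 ≈ 42.22.
73040 × 42.22 ≈ 3100000 dollars.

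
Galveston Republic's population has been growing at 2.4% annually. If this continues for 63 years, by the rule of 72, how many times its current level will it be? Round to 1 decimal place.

Doubles every ≈ 30.00 years (72/2.4).
63 years is 2.10 doublings; 2^2.10 ≈ 4.3×.

approximately 4.3 times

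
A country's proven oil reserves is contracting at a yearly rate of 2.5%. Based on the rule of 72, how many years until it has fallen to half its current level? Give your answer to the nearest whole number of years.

about 29 years

Halving time ≈ 72 / 2.5 = 28.80 → 29 years.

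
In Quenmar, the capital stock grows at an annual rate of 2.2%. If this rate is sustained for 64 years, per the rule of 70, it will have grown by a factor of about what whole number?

70/2.2 ≈ 31.82 years per doubling.
64 years fits 2 doublings: 2^2 = 4.

≈ 4 times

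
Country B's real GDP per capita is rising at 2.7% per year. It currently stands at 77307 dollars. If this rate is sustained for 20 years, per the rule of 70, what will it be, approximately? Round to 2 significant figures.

approximately 130000 dollars

Doubling time ≈ 70/2.7 = 25.93 years.
20 years is 20/25.93 ≈ 0.77 doublings, a factor of 2^0.77 ≈ 1.71.
77307 × 1.71 ≈ 130000 dollars.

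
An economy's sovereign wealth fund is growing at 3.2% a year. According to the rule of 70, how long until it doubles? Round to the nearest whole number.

70/3.2 ≈ 21.88, so it doubles roughly every 22 years.

22 years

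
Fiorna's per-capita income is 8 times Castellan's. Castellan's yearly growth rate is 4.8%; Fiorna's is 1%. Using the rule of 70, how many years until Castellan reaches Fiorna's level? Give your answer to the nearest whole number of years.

Castellan gains on Fiorna at 4.8% − 1% = 3.8 points a year.
At that relative rate the gap halves every 70/3.8 ≈ 18.42 years.
An 8 times gap closes after 3 halvings: 3 × 18.42 ≈ 55 years.

approximately 55 years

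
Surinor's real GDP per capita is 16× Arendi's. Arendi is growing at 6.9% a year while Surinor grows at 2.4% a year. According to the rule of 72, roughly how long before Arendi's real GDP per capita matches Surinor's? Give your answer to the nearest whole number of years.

64 years

What matters is the difference: 4.5 pp.
Rule of 72 on the gap: the ratio halves every 72/4.5 ≈ 16.00 years.
A 16× gap closes after 4 halvings: 4 × 16.00 ≈ 64 years.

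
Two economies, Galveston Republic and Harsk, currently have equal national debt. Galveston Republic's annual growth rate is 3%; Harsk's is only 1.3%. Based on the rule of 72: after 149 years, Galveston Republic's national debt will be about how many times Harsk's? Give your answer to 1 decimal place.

about 11.5 times

Galveston Republic pulls ahead at 1.7 pp per year, so the ratio doubles every 72/1.7 ≈ 42.35 years.
In 149 years that's 3.52 doublings: 2^3.52 ≈ 11.5.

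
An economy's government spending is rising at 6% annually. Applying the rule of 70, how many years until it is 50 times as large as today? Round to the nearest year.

Doubling time ≈ 70/6 = 11.67 years.
Reaching 50× takes log₂(50) ≈ 5.64 doublings.
5.64 × 11.67 ≈ 66 years.

roughly 66 years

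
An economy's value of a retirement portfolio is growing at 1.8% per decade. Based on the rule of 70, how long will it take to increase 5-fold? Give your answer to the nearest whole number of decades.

approximately 90 decades

Doubling time ≈ 70/1.8 = 38.89 decades.
Reaching 5× takes log₂(5) ≈ 2.32 doublings.
2.32 × 38.89 ≈ 90 decades.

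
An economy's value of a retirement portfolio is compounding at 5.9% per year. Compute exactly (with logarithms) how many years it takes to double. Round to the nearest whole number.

t = ln(2) / ln(1 + 0.059) = 0.6931 / 0.057325 ≈ 12.09.
≈ 12 years.

12 years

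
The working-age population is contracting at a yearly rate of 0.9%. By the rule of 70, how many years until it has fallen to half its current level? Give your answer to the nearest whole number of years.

Halving time ≈ 70 / 0.9 = 77.78 → 78 years.

78 years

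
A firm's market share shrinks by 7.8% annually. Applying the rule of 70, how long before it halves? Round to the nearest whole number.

roughly 9 years

The rule works in reverse for decay: 70/7.8 ≈ 8.97 years to halve.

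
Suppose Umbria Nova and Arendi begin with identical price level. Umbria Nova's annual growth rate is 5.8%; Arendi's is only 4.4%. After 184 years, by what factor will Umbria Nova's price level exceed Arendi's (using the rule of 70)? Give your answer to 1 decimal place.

Rate gap = 5.8% − 4.4% = 1.4 points.
The ratio doubles every 70/1.4 ≈ 50.00 years.
184/50.00 ≈ 3.68 doublings → ratio ≈ 2^3.68 ≈ 12.8.

about 12.8 times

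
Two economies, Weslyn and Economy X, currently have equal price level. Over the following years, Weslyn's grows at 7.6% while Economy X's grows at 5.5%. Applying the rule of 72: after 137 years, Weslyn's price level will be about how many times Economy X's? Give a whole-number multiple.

around 16 times

Rate gap = 7.6% − 5.5% = 2.1 points.
The ratio doubles every 72/2.1 ≈ 34.29 years.
137/34.29 ≈ 4.00 doublings → ratio ≈ 2^4.00 ≈ 16.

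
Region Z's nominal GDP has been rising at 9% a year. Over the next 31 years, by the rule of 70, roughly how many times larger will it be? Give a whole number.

70/9 ≈ 7.78 years per doubling.
31 years fits 4 doublings: 2^4 = 16.

about 16 times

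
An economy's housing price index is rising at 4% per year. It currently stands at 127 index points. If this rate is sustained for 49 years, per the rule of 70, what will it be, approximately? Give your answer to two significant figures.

It doubles every 70/4 ≈ 17.50 years, so 49 years is 2.80 doublings.
2^2.80 ≈ 6.96; 127 × 6.96 ≈ 880 index points.

≈ 880 index points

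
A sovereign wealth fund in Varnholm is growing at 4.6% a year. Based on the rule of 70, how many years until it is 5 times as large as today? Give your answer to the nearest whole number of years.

One doubling takes 70/4.6 = 15.22 years.
Reaching 5× takes log₂(5) ≈ 2.32 doublings.
2.32 × 15.22 ≈ 35 years.

approximately 35 years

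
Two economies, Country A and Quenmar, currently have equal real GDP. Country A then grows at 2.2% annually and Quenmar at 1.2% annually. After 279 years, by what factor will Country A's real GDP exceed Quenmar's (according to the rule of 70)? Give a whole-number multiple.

Country A pulls ahead at 1 pp per year, so the ratio doubles every 70/1 ≈ 70.00 years.
In 279 years that's 3.99 doublings: 2^3.99 ≈ 16.

about 16 times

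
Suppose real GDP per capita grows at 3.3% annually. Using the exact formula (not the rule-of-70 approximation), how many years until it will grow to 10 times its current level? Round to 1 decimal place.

70.9 years

t = ln(10) / ln(1 + 0.033) = 2.3026 / 0.032467 ≈ 70.92.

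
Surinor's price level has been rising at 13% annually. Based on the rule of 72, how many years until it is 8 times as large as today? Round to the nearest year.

One doubling takes 72/13 = 5.54 years.
8× is 3 doublings, so 3 × 5.54 ≈ 17 years.

approximately 17 years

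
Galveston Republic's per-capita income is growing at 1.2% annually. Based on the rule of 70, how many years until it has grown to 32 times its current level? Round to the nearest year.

≈ 292 years

At 1.2% it doubles every 70/1.2 ≈ 58.33 years.
Getting to 32× needs 5 doublings: 5 × 58.33 ≈ 292 years.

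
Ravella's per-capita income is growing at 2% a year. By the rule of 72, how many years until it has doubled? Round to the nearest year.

72/2 ≈ 36.00, so it doubles roughly every 36 years.

roughly 36 years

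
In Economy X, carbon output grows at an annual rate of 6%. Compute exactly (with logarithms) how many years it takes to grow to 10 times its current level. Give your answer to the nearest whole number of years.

t = ln(10) / ln(1 + 0.06) = 2.3026 / 0.058269 ≈ 39.52.
≈ 40 years.

40 years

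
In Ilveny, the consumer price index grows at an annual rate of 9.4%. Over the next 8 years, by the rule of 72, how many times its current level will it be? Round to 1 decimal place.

Doubles every ≈ 7.66 years (72/9.4).
8 years is 1.04 doublings; 2^1.04 ≈ 2.1×.

around 2.1 times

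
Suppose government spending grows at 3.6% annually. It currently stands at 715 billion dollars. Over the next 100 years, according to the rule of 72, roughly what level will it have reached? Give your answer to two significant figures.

It doubles every 72/3.6 ≈ 20.00 years, so 100 years is 5.00 doublings.
2^5.00 ≈ 32.00; 715 × 32.00 ≈ 23000 billion dollars.

≈ 23000 billion dollars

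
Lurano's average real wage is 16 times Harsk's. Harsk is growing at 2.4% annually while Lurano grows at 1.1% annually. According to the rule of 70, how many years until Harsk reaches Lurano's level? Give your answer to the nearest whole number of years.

Harsk gains on Lurano at 2.4% − 1.1% = 1.3 points a year.
At that relative rate the gap halves every 70/1.3 ≈ 53.85 years.
A 16 times gap closes after 4 halvings: 4 × 53.85 ≈ 215 years.

around 215 years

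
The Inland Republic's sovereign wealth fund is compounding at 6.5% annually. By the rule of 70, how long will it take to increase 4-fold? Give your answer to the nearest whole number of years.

≈ 22 years

One doubling takes 70/6.5 = 10.77 years.
4× is 2 doublings, so 2 × 10.77 ≈ 22 years.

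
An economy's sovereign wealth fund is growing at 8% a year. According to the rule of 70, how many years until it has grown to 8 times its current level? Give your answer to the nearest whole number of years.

approximately 26 years

Doubling time ≈ 70/8 = 8.75 years.
Getting to 8× needs 3 doublings: 3 × 8.75 ≈ 26 years.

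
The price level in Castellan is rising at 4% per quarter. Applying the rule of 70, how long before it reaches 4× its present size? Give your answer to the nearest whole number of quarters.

One doubling takes 70/4 = 17.50 quarters.
Getting to 4× needs 2 doublings: 2 × 17.50 ≈ 35 quarters.

roughly 35 quarters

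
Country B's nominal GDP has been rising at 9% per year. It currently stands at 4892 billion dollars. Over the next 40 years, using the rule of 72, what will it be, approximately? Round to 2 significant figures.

approximately 160000 billion dollars

It doubles every 72/9 ≈ 8.00 years, so 40 years is 5.00 doublings.
2^5.00 ≈ 32.00; 4892 × 32.00 ≈ 160000 billion dollars.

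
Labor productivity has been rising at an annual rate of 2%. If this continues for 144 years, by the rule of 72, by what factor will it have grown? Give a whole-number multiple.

16 times

Doubling time ≈ 72/2 = 36.00 years.
144/36.00 ≈ 4 doublings, so about 2^4 = 16×.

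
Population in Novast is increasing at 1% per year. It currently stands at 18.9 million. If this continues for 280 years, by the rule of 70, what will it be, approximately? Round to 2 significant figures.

It doubles every 70/1 ≈ 70.00 years, so 280 years is 4.00 doublings.
2^4.00 ≈ 16.00; 18.9 × 16.00 ≈ 300 million.

about 300 million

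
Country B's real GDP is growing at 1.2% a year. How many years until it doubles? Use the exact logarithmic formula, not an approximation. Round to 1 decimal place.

58.1 years

t = ln(2) / ln(1 + 0.012) = 0.6931 / 0.011929 ≈ 58.10.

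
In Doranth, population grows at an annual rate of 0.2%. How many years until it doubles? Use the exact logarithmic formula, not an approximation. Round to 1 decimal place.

346.9 years

t = ln(2) / ln(1 + 0.002) = 0.6931 / 0.001998 ≈ 346.90.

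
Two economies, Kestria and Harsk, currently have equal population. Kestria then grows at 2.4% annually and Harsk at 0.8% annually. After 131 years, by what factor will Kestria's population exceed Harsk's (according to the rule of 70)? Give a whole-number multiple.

Rate gap = 2.4% − 0.8% = 1.6 points.
The ratio doubles every 70/1.6 ≈ 43.75 years.
131/43.75 ≈ 2.99 doublings → ratio ≈ 2^2.99 ≈ 8.

approximately 8 times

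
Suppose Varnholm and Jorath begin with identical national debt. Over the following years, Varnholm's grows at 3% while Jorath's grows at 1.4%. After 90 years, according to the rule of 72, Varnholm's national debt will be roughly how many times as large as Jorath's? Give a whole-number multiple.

about 4 times

Rate gap = 3% − 1.4% = 1.6 points.
The ratio doubles every 72/1.6 ≈ 45.00 years.
90/45.00 ≈ 2.00 doublings → ratio ≈ 2^2.00 ≈ 4.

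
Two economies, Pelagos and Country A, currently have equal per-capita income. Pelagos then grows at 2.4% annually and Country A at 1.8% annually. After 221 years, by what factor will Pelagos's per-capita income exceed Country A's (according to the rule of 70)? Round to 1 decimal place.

Pelagos pulls ahead at 0.6 pp per year, so the ratio doubles every 70/0.6 ≈ 116.67 years.
In 221 years that's 1.89 doublings: 2^1.89 ≈ 3.7.

roughly 3.7 times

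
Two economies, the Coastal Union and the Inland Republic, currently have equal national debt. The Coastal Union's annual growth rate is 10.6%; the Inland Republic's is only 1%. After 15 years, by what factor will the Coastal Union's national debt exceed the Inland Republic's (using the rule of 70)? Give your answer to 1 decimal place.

about 4.2 times

Only the 9.6-point difference matters.
70/9.6 ≈ 7.29 years per doubling of the ratio; 15 years gives 2.06 doublings, so ≈ 4.2×.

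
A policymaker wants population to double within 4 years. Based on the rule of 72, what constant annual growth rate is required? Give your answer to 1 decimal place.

roughly 18.0%

72 / 4 ≈ 18.00, so about 18.0% annually.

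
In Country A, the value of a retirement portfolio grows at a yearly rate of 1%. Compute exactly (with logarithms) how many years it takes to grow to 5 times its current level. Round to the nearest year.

162 years

t = ln(5) / ln(1 + 0.01) = 1.6094 / 0.009950 ≈ 161.75.
≈ 162 years.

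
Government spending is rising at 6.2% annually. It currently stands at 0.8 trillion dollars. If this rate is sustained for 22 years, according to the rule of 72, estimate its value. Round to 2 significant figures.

roughly 3.0 trillion dollars

Doubling time ≈ 72/6.2 = 11.61 years.
22 years is 22/11.61 ≈ 1.89 doublings, a factor of 2^1.89 ≈ 3.71.
0.8 × 3.71 ≈ 3.0 trillion dollars.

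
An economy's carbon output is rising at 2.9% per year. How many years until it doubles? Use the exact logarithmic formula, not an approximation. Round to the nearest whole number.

24 years

t = ln(2) / ln(1 + 0.029) = 0.6931 / 0.028587 ≈ 24.25.
≈ 24 years.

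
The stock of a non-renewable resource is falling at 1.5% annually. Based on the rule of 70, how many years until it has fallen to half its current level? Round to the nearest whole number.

The rule works in reverse for decay: 70/1.5 ≈ 46.67 years to halve.

around 47 years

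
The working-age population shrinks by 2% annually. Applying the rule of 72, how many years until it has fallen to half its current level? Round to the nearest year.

roughly 36 years

Halving time ≈ 72 / 2 = 36.00 → 36 years.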